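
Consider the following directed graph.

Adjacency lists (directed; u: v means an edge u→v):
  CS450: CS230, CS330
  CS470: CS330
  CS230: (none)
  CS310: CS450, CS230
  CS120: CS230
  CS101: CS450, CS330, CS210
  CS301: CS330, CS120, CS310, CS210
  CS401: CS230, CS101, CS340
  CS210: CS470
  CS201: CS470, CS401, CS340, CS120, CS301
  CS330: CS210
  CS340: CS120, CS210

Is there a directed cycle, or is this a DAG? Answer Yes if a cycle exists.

DFS with white/gray/black marking, starting from CS201:
CS201 gray
  CS470 gray
    CS330 gray
      CS210 gray
        CS210→CS470: CS470 is gray → back edge
Back edge found, so a cycle exists: CS470 → CS330 → CS210 → CS470.

Yes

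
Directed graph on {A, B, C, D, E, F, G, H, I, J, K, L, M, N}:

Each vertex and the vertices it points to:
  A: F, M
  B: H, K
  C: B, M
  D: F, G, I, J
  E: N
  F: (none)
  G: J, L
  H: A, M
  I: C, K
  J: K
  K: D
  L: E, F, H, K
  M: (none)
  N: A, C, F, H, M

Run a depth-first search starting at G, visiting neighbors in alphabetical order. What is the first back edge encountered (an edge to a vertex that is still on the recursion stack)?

D->G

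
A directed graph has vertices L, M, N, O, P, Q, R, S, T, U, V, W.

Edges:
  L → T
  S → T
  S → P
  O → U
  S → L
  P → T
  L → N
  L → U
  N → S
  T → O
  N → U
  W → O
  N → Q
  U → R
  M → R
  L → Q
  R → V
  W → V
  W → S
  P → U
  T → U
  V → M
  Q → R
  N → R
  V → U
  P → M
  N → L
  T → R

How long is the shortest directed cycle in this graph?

For each vertex v, BFS finds the shortest path from v back to v.
The shortest such closed walk is L → N → L, length 2.

2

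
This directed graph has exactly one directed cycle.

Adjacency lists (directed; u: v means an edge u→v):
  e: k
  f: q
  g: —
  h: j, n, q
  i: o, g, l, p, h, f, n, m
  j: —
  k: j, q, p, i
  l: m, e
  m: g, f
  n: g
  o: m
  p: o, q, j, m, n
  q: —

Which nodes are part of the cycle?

e, i, k, l

DFS with gray/black marking from k:
k gray
  j gray
  j black
  q gray
  q black
  p gray
    o gray
      m gray
        g gray
        g black
        f gray
          f→q: q black — skip
        f black
      m black
    o black
    p→q: q black — skip
    p→j: j black — skip
    p→m: m black — skip
    n gray
      n→g: g black — skip
    n black
  p black
  i gray
    i→o: o black — skip
    i→g: g black — skip
    l gray
      l→m: m black — skip
      e gray
        e→k: k is gray → back edge
Back edge closes the cycle k → i → l → e → k; its vertices are {e, i, k, l}.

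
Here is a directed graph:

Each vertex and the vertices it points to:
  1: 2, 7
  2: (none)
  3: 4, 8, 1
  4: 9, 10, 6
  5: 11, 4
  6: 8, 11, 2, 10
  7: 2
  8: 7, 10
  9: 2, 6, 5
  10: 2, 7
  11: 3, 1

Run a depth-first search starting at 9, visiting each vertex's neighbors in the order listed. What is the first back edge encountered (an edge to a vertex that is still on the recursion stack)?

DFS from 9 (visiting each vertex's neighbors in the order listed); mark gray on enter, black on exit:
9 gray
  2 gray
  2 black
  6 gray
    8 gray
      7 gray
        7→2: 2 black — skip
      7 black
      10 gray
        10→2: 2 black — skip
        10→7: 7 black — skip
      10 black
    8 black
    11 gray
      3 gray
        4 gray
          4→9: 9 is gray → back edge
First back edge: 4 → 9.

4→9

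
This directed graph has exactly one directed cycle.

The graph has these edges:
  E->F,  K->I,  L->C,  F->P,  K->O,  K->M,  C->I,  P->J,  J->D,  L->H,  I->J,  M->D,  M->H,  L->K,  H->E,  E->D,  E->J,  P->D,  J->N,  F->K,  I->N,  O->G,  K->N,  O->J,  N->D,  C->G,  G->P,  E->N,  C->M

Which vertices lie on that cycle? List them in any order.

DFS with gray/black marking from H:
H gray
  E gray
    D gray
    D black
    J gray
      N gray
        N→D: D black — skip
      N black
      J→D: D black — skip
    J black
    E→N: N black — skip
    F gray
      P gray
        P→J: J black — skip
        P→D: D black — skip
      P black
      K gray
        I gray
          I→N: N black — skip
          I→J: J black — skip
        I black
        M gray
          M→H: H is gray → back edge
Back edge closes the cycle H → E → F → K → M → H; its vertices are {E, F, H, K, M}.

E, F, H, K, M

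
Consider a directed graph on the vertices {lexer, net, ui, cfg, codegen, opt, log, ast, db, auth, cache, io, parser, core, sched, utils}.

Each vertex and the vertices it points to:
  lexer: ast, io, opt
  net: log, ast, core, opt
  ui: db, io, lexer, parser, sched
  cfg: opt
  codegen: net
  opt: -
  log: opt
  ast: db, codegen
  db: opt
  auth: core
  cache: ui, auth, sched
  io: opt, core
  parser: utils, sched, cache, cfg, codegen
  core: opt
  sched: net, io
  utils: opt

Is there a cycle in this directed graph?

DFS with white/gray/black marking, starting from utils:
utils gray
  opt gray
  opt black
utils black
lexer gray
  ast gray
    db gray
      db→opt: opt black — skip
    db black
    codegen gray
      net gray
        log gray
          log→opt: opt black — skip
        log black
        net→ast: ast is gray → back edge
Back edge found, so a cycle exists: ast → codegen → net → ast.

Yes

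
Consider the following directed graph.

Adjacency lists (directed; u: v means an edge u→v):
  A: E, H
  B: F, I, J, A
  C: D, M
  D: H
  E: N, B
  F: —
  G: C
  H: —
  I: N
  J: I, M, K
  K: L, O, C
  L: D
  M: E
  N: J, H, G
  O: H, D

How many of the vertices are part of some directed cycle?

A vertex is on a directed cycle iff it belongs to a strongly connected component of size ≥ 2 (or has a self-loop).
The vertices on cycles are {A, B, C, E, G, I, J, K, M, N} — 10 in total.

10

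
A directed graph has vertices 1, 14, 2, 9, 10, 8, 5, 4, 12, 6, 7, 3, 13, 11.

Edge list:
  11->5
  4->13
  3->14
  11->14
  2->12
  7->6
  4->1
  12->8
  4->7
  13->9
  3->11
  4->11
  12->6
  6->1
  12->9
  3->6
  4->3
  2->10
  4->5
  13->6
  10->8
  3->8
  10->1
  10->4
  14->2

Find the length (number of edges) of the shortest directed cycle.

For each vertex v, BFS finds the shortest path from v back to v.
The shortest such closed walk is 4 → 11 → 14 → 2 → 10 → 4, length 5.

5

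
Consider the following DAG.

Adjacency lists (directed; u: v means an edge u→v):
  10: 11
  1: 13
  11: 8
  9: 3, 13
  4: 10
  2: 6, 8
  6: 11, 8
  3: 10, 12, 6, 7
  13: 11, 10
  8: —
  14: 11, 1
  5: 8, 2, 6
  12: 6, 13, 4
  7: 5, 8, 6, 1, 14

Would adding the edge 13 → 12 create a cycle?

Adding 13→12 creates a cycle iff 12 can already reach 13.
Path from 12: 12 → 13.
So 12 → … → 13 → 12 is a cycle.

Yes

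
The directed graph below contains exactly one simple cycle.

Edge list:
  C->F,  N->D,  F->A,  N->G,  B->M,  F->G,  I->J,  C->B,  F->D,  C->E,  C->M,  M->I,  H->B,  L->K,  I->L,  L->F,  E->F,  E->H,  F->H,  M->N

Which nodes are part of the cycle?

DFS with gray/black marking from M:
M gray
  I gray
    L gray
      F gray
        H gray
          B gray
            B→M: M is gray → back edge
Back edge closes the cycle M → I → L → F → H → B → M; its vertices are {B, F, H, I, L, M}.

B, F, H, I, L, M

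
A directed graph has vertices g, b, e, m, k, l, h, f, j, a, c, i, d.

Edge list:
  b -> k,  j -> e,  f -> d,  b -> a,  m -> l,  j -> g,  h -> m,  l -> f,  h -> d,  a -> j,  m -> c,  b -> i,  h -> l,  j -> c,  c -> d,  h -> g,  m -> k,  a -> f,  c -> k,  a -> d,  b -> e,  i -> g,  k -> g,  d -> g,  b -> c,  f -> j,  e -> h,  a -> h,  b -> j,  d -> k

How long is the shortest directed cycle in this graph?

5

For each vertex v, BFS finds the shortest path from v back to v.
The shortest such closed walk is e → h → l → f → j → e, length 5.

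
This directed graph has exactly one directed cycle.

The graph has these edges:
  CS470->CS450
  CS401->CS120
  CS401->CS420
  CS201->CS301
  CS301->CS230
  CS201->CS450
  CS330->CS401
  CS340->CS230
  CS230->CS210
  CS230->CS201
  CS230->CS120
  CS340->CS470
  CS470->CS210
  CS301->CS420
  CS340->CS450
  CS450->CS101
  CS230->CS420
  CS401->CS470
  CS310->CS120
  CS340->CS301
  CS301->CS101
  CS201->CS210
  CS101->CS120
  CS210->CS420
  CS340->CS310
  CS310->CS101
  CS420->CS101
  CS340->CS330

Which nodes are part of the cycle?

CS201, CS230, CS301

DFS with gray/black marking from CS230:
CS230 gray
  CS210 gray
    CS420 gray
      CS101 gray
        CS120 gray
        CS120 black
      CS101 black
    CS420 black
  CS210 black
  CS201 gray
    CS201→CS210: CS210 black — skip
    CS301 gray
      CS301→CS101: CS101 black — skip
      CS301→CS420: CS420 black — skip
      CS301→CS230: CS230 is gray → back edge
Back edge closes the cycle CS230 → CS201 → CS301 → CS230; its vertices are {CS201, CS230, CS301}.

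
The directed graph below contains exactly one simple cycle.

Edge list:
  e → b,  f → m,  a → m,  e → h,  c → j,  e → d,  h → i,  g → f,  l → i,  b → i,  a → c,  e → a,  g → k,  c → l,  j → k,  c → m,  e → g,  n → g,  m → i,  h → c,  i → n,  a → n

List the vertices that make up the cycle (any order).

f, g, i, m, n

DFS with gray/black marking from g:
g gray
  k gray
  k black
  f gray
    m gray
      i gray
        n gray
          n→g: g is gray → back edge
Back edge closes the cycle g → f → m → i → n → g; its vertices are {f, g, i, m, n}.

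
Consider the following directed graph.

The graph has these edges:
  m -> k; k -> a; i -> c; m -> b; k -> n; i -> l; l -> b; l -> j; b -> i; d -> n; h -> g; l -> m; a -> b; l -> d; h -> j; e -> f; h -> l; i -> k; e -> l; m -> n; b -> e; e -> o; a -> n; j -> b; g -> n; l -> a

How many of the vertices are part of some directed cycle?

A vertex is on a directed cycle iff it belongs to a strongly connected component of size ≥ 2 (or has a self-loop).
The vertices on cycles are {a, b, e, i, j, k, l, m} — 8 in total.

8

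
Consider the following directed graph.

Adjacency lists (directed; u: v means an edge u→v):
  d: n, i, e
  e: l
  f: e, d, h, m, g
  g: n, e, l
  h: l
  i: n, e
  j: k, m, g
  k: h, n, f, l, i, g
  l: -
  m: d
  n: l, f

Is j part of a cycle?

j lies on a cycle iff there is a path from j back to itself.
Exploring from j, it never reaches itself; equivalently, its strongly connected component is a singleton.

No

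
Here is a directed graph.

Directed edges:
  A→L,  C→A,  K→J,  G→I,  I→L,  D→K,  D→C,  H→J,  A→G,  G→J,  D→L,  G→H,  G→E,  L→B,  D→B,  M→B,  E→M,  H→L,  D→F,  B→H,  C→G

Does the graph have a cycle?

Yes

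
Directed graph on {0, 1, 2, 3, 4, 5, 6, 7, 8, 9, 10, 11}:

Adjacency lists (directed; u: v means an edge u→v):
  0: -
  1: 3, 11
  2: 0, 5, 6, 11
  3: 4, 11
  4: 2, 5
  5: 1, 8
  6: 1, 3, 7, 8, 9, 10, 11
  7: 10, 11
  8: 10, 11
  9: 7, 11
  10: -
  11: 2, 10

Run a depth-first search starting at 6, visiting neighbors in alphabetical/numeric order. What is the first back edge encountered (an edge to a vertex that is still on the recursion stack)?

5→1

DFS from 6 (visiting neighbors in alphabetical/numeric order); mark gray on enter, black on exit:
6 gray
  1 gray
    3 gray
      4 gray
        2 gray
          0 gray
          0 black
          5 gray
            5→1: 1 is gray → back edge
First back edge: 5 → 1.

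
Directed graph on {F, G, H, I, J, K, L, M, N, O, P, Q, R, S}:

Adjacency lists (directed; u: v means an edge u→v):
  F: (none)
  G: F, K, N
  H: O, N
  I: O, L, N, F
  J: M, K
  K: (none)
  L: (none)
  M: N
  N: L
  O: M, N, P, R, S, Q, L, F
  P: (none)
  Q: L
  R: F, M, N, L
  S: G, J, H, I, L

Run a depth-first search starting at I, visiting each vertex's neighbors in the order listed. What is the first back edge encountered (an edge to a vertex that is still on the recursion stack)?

H->O

DFS from I (visiting each vertex's neighbors in the order listed); mark gray on enter, black on exit:
I gray
  O gray
    M gray
      N gray
        L gray
        L black
      N black
    M black
    O→N: N black — skip
    P gray
    P black
    R gray
      F gray
      F black
      R→M: M black — skip
      R→N: N black — skip
      R→L: L black — skip
    R black
    S gray
      G gray
        G→F: F black — skip
        K gray
        K black
        G→N: N black — skip
      G black
      J gray
        J→M: M black — skip
        J→K: K black — skip
      J black
      H gray
        H→O: O is gray → back edge
First back edge: H → O.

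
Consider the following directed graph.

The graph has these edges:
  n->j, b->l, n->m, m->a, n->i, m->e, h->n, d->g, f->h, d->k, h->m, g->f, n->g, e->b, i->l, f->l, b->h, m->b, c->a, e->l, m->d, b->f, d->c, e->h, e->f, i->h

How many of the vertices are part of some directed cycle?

A vertex is on a directed cycle iff it belongs to a strongly connected component of size ≥ 2 (or has a self-loop).
The vertices on cycles are {b, d, e, f, g, h, i, m, n} — 9 in total.

9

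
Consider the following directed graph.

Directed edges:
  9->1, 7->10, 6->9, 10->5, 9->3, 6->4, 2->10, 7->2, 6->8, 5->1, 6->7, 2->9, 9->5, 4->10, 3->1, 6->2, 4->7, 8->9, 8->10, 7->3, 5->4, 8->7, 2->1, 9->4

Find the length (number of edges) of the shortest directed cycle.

3

For each vertex v, BFS finds the shortest path from v back to v.
The shortest such closed walk is 4 → 10 → 5 → 4, length 3.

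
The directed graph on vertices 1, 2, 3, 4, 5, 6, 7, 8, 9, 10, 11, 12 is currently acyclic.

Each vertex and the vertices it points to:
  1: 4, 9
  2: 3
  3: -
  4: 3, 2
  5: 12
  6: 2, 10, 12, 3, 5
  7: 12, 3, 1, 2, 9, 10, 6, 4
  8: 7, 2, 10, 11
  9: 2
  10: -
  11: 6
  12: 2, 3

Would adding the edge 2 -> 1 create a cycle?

Yes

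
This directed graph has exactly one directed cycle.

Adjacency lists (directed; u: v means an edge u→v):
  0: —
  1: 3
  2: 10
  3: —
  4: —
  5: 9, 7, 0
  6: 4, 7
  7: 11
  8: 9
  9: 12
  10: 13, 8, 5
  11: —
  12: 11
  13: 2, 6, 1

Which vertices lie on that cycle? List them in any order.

DFS with gray/black marking from 10:
10 gray
  13 gray
    2 gray
      2→10: 10 is gray → back edge
Back edge closes the cycle 10 → 13 → 2 → 10; its vertices are {2, 10, 13}.

2, 10, 13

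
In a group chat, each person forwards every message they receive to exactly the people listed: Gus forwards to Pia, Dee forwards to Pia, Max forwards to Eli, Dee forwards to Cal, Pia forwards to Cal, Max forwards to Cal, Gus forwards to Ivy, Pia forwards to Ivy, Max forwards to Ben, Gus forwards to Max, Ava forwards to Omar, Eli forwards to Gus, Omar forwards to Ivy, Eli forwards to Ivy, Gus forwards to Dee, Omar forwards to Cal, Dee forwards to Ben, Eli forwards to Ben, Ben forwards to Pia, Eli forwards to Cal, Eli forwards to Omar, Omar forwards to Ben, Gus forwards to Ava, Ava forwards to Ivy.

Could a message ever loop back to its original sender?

DFS with white/gray/black marking, starting from Omar:
Omar gray
  Ivy gray
  Ivy black
  Ben gray
    Pia gray
      Pia→Ivy: Ivy black — skip
      Cal gray
      Cal black
    Pia black
  Ben black
  Omar→Cal: Cal black — skip
Omar black
Eli gray
  Eli→Omar: Omar black — skip
  Eli→Cal: Cal black — skip
  Gus gray
    Gus→Pia: Pia black — skip
    Max gray
      Max→Ben: Ben black — skip
      Max→Eli: Eli is gray → back edge
Back edge found, so a cycle exists: Eli → Gus → Max → Eli.

Yes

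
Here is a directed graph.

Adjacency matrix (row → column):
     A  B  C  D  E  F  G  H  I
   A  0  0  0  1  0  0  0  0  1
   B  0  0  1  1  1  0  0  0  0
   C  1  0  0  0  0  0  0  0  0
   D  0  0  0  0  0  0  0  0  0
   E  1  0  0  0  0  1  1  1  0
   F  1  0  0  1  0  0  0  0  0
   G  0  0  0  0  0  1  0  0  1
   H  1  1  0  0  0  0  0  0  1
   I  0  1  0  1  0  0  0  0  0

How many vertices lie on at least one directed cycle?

A vertex is on a directed cycle iff it belongs to a strongly connected component of size ≥ 2 (or has a self-loop).
The vertices on cycles are {A, B, C, E, F, G, H, I} — 8 in total.

8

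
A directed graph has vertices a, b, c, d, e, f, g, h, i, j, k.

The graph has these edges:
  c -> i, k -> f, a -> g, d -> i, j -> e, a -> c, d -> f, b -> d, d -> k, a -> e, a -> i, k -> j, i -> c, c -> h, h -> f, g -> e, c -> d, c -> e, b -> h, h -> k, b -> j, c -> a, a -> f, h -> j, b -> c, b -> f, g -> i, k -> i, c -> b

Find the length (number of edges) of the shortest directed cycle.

2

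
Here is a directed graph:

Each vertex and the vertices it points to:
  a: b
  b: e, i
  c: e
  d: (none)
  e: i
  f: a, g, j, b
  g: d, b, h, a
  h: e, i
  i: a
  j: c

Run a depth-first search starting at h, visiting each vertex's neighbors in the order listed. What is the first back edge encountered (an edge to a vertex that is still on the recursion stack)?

b->e

DFS from h (visiting each vertex's neighbors in the order listed); mark gray on enter, black on exit:
h gray
  e gray
    i gray
      a gray
        b gray
          b→e: e is gray → back edge
First back edge: b → e.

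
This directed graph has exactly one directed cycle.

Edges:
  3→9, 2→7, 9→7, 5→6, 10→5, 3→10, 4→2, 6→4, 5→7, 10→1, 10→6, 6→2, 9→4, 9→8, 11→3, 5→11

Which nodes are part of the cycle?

DFS with gray/black marking from 3:
3 gray
  10 gray
    1 gray
    1 black
    6 gray
      2 gray
        7 gray
        7 black
      2 black
      4 gray
        4→2: 2 black — skip
      4 black
    6 black
    5 gray
      11 gray
        11→3: 3 is gray → back edge
Back edge closes the cycle 3 → 10 → 5 → 11 → 3; its vertices are {3, 5, 10, 11}.

3, 5, 10, 11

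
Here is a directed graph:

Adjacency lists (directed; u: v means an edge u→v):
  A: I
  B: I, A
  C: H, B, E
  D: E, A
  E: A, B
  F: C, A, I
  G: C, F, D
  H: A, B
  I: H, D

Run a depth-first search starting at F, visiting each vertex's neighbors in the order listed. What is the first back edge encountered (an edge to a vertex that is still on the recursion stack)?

DFS from F (visiting each vertex's neighbors in the order listed); mark gray on enter, black on exit:
F gray
  C gray
    H gray
      A gray
        I gray
          I→H: H is gray → back edge
First back edge: I → H.

I→H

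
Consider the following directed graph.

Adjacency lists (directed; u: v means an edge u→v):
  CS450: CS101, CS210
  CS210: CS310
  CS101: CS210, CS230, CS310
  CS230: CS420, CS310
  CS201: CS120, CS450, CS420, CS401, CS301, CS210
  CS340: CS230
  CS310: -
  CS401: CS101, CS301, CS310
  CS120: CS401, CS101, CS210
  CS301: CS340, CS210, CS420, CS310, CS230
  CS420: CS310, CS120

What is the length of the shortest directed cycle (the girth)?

For each vertex v, BFS finds the shortest path from v back to v.
The shortest such closed walk is CS401 → CS301 → CS420 → CS120 → CS401, length 4.

4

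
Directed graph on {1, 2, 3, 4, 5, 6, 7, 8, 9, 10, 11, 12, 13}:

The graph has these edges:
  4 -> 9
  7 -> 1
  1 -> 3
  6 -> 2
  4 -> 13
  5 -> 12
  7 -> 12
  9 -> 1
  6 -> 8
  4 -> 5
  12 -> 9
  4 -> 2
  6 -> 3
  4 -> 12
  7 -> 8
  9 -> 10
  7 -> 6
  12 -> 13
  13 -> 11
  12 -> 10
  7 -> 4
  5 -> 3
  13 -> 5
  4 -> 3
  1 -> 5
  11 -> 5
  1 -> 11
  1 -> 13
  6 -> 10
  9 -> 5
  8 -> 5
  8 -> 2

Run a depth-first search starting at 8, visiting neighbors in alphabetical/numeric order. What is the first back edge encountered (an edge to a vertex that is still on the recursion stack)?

1->5

DFS from 8 (visiting neighbors in alphabetical/numeric order); mark gray on enter, black on exit:
8 gray
  2 gray
  2 black
  5 gray
    3 gray
    3 black
    12 gray
      9 gray
        1 gray
          1→3: 3 black — skip
          1→5: 5 is gray → back edge
First back edge: 1 → 5.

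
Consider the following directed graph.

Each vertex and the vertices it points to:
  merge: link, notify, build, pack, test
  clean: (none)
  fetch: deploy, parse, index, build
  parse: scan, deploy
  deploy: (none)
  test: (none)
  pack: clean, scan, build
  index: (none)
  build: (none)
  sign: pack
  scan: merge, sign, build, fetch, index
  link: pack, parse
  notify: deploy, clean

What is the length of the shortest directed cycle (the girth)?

For each vertex v, BFS finds the shortest path from v back to v.
The shortest such closed walk is merge → pack → scan → merge, length 3.

3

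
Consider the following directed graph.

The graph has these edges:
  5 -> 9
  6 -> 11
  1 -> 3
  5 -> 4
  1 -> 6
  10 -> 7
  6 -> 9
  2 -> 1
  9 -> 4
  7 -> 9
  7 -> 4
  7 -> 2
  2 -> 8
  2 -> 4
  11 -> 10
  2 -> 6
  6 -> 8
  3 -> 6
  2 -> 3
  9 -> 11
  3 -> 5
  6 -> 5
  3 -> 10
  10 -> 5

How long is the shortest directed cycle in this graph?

4

For each vertex v, BFS finds the shortest path from v back to v.
The shortest such closed walk is 7 → 2 → 3 → 10 → 7, length 4.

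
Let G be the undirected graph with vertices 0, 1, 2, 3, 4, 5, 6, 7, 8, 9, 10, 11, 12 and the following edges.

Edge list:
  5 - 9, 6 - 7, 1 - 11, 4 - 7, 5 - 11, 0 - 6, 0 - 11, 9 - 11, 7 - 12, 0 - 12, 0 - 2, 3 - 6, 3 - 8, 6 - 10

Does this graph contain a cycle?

DFS, tracking each vertex's parent; an edge to a visited non-parent vertex closes a cycle.
Start from 11:
visit 11 (parent –)
  visit 9 (parent 11)
    visit 5 (parent 9)
      5–11: 11 visited and ≠ parent → cycle
Cycle: 11 – 9 – 5 – 11.

Yes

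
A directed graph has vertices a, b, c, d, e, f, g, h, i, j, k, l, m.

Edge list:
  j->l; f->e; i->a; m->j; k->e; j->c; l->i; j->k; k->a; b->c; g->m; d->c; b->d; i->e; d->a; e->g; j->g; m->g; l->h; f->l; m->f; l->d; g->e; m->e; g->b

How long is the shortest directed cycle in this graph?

For each vertex v, BFS finds the shortest path from v back to v.
The shortest such closed walk is m → g → m, length 2.

2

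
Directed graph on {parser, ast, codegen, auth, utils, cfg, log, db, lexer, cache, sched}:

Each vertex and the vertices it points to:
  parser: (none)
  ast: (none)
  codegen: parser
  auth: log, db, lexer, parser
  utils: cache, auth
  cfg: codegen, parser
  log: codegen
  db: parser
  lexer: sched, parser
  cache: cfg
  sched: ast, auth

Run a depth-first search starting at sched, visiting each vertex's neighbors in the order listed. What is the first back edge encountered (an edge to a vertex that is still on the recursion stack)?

lexer->sched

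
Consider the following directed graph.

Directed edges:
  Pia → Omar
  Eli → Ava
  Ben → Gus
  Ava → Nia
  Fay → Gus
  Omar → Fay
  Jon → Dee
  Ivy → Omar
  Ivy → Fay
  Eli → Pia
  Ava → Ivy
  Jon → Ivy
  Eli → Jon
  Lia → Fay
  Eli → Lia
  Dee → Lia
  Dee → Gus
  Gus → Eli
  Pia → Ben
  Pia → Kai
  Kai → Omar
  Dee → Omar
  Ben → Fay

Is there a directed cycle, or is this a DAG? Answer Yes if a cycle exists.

Yes

DFS with white/gray/black marking, starting from Omar:
Omar gray
  Fay gray
    Gus gray
      Eli gray
        Lia gray
          Lia→Fay: Fay is gray → back edge
Back edge found, so a cycle exists: Fay → Gus → Eli → Lia → Fay.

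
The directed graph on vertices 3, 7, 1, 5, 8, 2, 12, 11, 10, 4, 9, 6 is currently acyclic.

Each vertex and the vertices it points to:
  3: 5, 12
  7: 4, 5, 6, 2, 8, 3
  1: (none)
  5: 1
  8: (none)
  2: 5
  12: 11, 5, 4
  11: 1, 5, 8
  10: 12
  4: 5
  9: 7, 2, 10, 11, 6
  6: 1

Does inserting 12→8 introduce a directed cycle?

No

Adding 12→8 creates a cycle iff 8 can already reach 12.
Explore from 8: no path reaches 12. The graph stays acyclic.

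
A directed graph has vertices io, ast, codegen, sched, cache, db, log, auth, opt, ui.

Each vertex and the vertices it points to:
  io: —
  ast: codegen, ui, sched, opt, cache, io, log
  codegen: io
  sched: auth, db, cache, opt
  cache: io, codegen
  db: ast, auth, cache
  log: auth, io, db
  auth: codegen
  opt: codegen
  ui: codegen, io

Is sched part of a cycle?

Yes

sched is on a cycle iff sched can reach itself via ≥1 edge.
sched → db → ast → sched — yes.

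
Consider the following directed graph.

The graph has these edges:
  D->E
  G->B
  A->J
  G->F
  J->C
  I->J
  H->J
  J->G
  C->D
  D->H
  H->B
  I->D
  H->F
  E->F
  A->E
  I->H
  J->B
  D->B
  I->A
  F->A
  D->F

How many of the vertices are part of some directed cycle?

8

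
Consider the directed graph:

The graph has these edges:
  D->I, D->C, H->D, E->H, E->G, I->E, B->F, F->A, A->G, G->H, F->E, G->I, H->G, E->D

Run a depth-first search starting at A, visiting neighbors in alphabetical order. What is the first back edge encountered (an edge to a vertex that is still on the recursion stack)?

DFS from A (visiting neighbors in alphabetical order); mark gray on enter, black on exit:
A gray
  G gray
    H gray
      D gray
        C gray
        C black
        I gray
          E gray
            E→D: D is gray → back edge
First back edge: E → D.

E→D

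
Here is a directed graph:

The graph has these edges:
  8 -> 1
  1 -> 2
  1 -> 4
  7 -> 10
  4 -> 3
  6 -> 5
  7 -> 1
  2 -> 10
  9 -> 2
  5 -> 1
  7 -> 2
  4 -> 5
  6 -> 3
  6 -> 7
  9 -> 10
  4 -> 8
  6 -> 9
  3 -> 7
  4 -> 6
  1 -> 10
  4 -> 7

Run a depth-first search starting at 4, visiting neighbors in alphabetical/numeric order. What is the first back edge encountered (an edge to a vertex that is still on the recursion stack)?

DFS from 4 (visiting neighbors in alphabetical/numeric order); mark gray on enter, black on exit:
4 gray
  3 gray
    7 gray
      1 gray
        2 gray
          10 gray
          10 black
        2 black
        1→4: 4 is gray → back edge
First back edge: 1 → 4.

1→4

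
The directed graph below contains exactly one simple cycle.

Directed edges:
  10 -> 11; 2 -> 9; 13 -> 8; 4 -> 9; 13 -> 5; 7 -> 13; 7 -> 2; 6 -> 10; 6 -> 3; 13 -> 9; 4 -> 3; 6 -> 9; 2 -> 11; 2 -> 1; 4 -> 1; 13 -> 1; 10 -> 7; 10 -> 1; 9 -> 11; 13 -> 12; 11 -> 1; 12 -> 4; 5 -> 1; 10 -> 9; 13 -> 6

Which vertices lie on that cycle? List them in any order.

DFS with gray/black marking from 7:
7 gray
  13 gray
    6 gray
      3 gray
      3 black
      10 gray
        10→7: 7 is gray → back edge
Back edge closes the cycle 7 → 13 → 6 → 10 → 7; its vertices are {6, 7, 10, 13}.

6, 7, 10, 13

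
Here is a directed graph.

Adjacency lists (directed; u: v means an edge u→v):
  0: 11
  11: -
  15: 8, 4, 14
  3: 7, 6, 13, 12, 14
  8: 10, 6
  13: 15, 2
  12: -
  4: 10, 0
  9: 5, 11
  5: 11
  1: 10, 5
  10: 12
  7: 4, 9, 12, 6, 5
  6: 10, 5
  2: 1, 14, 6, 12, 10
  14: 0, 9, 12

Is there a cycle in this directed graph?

No

DFS with white/gray/black marking, starting from 1:
1 gray
  10 gray
    12 gray
    12 black
  10 black
  5 gray
    11 gray
    11 black
  5 black
1 black
0 gray
  0→11: 11 black — skip
0 black
15 gray
  8 gray
    8→10: 10 black — skip
    6 gray
      6→10: 10 black — skip
      6→5: 5 black — skip
    6 black
  8 black
  4 gray
    4→10: 10 black — skip
    4→0: 0 black — skip
  4 black
  14 gray
    14→0: 0 black — skip
    9 gray
      9→5: 5 black — skip
      9→11: 11 black — skip
    9 black
    14→12: 12 black — skip
  14 black
15 black
3 gray
  7 gray
    7→4: 4 black — skip
    7→9: 9 black — skip
    7→12: 12 black — skip
    7→6: 6 black — skip
    7→5: 5 black — skip
  7 black
  3→6: 6 black — skip
  13 gray
    13→15: 15 black — skip
    2 gray
      2→1: 1 black — skip
      2→14: 14 black — skip
      2→6: 6 black — skip
      2→12: 12 black — skip
      2→10: 10 black — skip
    2 black
  13 black
  3→12: 12 black — skip
  3→14: 14 black — skip
3 black
Every edge goes to a white or black vertex — no back edge, so the graph is acyclic.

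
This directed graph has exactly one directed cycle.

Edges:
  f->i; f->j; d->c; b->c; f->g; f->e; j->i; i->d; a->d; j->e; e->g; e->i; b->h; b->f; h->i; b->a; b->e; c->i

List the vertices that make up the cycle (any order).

c, d, i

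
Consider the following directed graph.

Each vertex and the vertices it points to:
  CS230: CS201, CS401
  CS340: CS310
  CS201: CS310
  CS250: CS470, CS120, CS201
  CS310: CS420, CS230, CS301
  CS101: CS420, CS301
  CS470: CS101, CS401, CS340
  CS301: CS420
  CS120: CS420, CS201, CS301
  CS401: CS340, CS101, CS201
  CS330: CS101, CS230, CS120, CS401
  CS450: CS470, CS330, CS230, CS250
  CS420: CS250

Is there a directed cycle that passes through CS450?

No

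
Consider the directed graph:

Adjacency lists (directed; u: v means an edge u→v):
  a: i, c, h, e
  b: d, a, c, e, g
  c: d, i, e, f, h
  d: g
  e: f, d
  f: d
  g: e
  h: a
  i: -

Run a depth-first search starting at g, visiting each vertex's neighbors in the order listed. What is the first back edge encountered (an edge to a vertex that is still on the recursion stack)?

DFS from g (visiting each vertex's neighbors in the order listed); mark gray on enter, black on exit:
g gray
  e gray
    f gray
      d gray
        d→g: g is gray → back edge
First back edge: d → g.

d→g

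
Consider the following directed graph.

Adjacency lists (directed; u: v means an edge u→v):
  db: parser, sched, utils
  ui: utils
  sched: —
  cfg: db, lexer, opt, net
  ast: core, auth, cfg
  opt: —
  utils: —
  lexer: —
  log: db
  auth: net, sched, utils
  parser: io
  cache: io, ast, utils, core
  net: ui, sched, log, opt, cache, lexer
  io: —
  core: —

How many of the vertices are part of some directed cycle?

A vertex is on a directed cycle iff it belongs to a strongly connected component of size ≥ 2 (or has a self-loop).
The vertices on cycles are {ast, cfg, net, auth, cache} — 5 in total.

5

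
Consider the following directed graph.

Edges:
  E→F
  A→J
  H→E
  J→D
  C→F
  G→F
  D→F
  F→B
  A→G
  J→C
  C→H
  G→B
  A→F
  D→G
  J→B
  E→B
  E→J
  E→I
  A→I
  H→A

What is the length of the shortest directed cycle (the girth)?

4

For each vertex v, BFS finds the shortest path from v back to v.
The shortest such closed walk is J → C → H → A → J, length 4.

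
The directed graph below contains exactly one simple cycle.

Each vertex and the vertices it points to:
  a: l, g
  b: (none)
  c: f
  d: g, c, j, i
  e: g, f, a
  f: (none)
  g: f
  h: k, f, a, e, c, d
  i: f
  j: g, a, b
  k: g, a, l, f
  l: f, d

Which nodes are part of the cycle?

DFS with gray/black marking from d:
d gray
  g gray
    f gray
    f black
  g black
  c gray
    c→f: f black — skip
  c black
  j gray
    j→g: g black — skip
    a gray
      l gray
        l→f: f black — skip
        l→d: d is gray → back edge
Back edge closes the cycle d → j → a → l → d; its vertices are {a, d, j, l}.

a, d, j, l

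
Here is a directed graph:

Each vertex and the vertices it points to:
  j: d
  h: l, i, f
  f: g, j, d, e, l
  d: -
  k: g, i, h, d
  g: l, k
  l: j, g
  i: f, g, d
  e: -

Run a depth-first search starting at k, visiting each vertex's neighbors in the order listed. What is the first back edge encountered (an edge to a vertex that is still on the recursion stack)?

DFS from k (visiting each vertex's neighbors in the order listed); mark gray on enter, black on exit:
k gray
  g gray
    l gray
      j gray
        d gray
        d black
      j black
      l→g: g is gray → back edge
First back edge: l → g.

l->g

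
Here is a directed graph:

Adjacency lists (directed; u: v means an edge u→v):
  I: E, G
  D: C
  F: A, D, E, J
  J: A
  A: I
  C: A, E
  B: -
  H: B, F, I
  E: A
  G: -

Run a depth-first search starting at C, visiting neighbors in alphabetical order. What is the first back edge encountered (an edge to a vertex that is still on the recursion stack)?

DFS from C (visiting neighbors in alphabetical order); mark gray on enter, black on exit:
C gray
  A gray
    I gray
      E gray
        E→A: A is gray → back edge
First back edge: E → A.

E→A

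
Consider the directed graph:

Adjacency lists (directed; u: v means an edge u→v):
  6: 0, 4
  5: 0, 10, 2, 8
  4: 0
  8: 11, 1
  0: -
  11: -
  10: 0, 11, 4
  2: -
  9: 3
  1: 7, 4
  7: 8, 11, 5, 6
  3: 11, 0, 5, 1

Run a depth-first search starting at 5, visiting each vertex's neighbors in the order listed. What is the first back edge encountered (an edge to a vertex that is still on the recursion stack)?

7→8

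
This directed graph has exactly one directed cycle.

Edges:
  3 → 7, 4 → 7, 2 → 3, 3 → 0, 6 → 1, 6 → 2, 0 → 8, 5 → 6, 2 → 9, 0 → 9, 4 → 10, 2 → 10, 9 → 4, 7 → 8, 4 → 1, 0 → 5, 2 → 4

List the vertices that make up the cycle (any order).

0, 2, 3, 5, 6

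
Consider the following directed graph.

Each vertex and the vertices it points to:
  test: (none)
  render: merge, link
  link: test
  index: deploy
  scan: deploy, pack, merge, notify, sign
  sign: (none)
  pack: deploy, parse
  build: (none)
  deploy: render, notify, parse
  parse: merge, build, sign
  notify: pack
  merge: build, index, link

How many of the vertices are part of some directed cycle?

7

A vertex is on a directed cycle iff it belongs to a strongly connected component of size ≥ 2 (or has a self-loop).
The vertices on cycles are {pack, index, merge, parse, deploy, notify, render} — 7 in total.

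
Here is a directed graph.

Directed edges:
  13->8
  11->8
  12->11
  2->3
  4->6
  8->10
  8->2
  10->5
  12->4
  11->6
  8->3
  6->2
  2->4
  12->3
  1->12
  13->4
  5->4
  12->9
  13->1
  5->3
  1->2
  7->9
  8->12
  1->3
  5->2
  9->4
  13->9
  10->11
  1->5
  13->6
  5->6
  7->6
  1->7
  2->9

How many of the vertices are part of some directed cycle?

8

A vertex is on a directed cycle iff it belongs to a strongly connected component of size ≥ 2 (or has a self-loop).
The vertices on cycles are {2, 4, 6, 8, 9, 10, 11, 12} — 8 in total.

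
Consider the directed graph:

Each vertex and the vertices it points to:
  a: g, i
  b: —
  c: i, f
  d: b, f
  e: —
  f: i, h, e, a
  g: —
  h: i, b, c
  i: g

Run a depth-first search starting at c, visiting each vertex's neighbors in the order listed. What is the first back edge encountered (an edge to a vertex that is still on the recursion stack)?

h→c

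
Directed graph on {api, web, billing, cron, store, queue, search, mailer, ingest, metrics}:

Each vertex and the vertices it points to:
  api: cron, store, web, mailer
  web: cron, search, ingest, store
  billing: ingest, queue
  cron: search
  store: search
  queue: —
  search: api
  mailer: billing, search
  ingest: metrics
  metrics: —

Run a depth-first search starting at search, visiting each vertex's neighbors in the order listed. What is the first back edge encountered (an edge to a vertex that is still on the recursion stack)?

cron→search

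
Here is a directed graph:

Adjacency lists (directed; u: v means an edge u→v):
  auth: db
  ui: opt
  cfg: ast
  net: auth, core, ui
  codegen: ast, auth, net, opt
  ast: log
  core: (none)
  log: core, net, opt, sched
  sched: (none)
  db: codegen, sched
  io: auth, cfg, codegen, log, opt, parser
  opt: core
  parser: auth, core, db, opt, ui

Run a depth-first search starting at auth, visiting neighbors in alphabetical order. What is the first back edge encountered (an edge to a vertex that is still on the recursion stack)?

DFS from auth (visiting neighbors in alphabetical order); mark gray on enter, black on exit:
auth gray
  db gray
    codegen gray
      ast gray
        log gray
          core gray
          core black
          net gray
            net→auth: auth is gray → back edge
First back edge: net → auth.

net->auth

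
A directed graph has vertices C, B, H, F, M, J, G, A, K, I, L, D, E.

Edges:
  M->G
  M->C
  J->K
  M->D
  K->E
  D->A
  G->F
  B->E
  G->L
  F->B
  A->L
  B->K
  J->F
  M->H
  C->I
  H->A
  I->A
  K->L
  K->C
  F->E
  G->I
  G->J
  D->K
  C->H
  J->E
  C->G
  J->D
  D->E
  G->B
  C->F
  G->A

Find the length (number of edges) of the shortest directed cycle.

For each vertex v, BFS finds the shortest path from v back to v.
The shortest such closed walk is G → B → K → C → G, length 4.

4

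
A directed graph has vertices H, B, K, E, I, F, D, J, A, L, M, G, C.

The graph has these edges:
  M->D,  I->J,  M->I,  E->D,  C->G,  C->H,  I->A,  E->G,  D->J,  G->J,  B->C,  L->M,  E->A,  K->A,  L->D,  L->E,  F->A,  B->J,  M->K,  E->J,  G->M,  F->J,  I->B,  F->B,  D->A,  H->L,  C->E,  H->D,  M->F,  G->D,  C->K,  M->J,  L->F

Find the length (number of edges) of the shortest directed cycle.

For each vertex v, BFS finds the shortest path from v back to v.
The shortest such closed walk is B → C → H → L → F → B, length 5.

5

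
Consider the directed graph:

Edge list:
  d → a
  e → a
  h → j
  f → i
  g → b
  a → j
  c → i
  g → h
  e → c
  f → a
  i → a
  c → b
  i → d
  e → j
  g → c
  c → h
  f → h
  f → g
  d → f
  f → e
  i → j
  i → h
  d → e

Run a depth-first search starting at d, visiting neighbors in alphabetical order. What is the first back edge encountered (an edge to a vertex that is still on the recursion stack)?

i→d

DFS from d (visiting neighbors in alphabetical order); mark gray on enter, black on exit:
d gray
  a gray
    j gray
    j black
  a black
  e gray
    e→a: a black — skip
    c gray
      b gray
      b black
      h gray
        h→j: j black — skip
      h black
      i gray
        i→a: a black — skip
        i→d: d is gray → back edge
First back edge: i → d.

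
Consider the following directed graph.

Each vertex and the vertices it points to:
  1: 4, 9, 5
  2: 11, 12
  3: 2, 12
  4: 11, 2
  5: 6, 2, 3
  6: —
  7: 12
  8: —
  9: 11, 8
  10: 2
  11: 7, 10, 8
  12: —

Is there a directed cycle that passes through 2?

2 is on a cycle iff 2 can reach itself via ≥1 edge.
2 → 11 → 10 → 2 — yes.

Yes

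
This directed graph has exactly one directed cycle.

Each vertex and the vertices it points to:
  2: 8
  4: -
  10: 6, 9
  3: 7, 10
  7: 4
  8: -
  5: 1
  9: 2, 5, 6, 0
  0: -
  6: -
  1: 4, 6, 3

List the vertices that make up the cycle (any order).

1, 3, 5, 9, 10

DFS with gray/black marking from 9:
9 gray
  2 gray
    8 gray
    8 black
  2 black
  5 gray
    1 gray
      4 gray
      4 black
      6 gray
      6 black
      3 gray
        7 gray
          7→4: 4 black — skip
        7 black
        10 gray
          10→6: 6 black — skip
          10→9: 9 is gray → back edge
Back edge closes the cycle 9 → 5 → 1 → 3 → 10 → 9; its vertices are {1, 3, 5, 9, 10}.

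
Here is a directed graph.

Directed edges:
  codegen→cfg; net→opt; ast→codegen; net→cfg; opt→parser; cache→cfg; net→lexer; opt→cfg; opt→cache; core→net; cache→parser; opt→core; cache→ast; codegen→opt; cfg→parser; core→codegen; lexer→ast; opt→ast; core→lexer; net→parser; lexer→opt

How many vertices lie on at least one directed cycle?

A vertex is on a directed cycle iff it belongs to a strongly connected component of size ≥ 2 (or has a self-loop).
The vertices on cycles are {ast, net, opt, core, cache, lexer, codegen} — 7 in total.

7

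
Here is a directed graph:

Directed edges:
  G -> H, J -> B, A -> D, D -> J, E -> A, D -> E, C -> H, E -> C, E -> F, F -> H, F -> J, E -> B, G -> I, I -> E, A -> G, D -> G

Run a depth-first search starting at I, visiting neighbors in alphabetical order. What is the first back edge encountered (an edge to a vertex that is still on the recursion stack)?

DFS from I (visiting neighbors in alphabetical order); mark gray on enter, black on exit:
I gray
  E gray
    A gray
      D gray
        D→E: E is gray → back edge
First back edge: D → E.

D->E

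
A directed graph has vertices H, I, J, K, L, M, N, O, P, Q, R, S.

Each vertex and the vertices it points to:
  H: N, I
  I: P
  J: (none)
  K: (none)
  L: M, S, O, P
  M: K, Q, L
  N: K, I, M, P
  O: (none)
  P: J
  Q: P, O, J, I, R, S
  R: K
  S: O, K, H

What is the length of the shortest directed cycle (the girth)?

For each vertex v, BFS finds the shortest path from v back to v.
The shortest such closed walk is M → L → M, length 2.

2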